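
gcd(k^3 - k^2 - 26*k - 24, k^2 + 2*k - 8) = k + 4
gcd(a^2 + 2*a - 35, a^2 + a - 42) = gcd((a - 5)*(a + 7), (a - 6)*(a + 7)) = a + 7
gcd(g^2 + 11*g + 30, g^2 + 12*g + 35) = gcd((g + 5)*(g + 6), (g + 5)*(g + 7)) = g + 5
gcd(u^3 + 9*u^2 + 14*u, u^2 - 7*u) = u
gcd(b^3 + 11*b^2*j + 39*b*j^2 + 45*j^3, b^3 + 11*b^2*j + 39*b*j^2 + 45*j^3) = b^3 + 11*b^2*j + 39*b*j^2 + 45*j^3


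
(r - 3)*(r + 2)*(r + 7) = r^3 + 6*r^2 - 13*r - 42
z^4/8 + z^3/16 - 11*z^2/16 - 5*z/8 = z*(z/4 + 1/2)*(z/2 + 1/2)*(z - 5/2)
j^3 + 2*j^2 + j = j*(j + 1)^2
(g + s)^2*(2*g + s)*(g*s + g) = 2*g^4*s + 2*g^4 + 5*g^3*s^2 + 5*g^3*s + 4*g^2*s^3 + 4*g^2*s^2 + g*s^4 + g*s^3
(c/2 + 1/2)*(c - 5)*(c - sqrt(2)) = c^3/2 - 2*c^2 - sqrt(2)*c^2/2 - 5*c/2 + 2*sqrt(2)*c + 5*sqrt(2)/2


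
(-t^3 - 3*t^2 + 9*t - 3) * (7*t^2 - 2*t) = -7*t^5 - 19*t^4 + 69*t^3 - 39*t^2 + 6*t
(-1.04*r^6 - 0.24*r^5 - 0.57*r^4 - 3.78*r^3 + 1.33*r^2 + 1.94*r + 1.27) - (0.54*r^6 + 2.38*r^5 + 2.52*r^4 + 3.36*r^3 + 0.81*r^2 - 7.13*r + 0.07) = -1.58*r^6 - 2.62*r^5 - 3.09*r^4 - 7.14*r^3 + 0.52*r^2 + 9.07*r + 1.2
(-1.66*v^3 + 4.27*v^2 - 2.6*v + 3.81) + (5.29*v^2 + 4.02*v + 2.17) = -1.66*v^3 + 9.56*v^2 + 1.42*v + 5.98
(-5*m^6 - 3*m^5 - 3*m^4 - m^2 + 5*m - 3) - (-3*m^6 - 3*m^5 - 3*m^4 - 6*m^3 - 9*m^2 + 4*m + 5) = -2*m^6 + 6*m^3 + 8*m^2 + m - 8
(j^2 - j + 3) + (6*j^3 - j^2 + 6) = 6*j^3 - j + 9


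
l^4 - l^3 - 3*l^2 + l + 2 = (l - 2)*(l - 1)*(l + 1)^2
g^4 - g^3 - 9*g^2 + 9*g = g*(g - 3)*(g - 1)*(g + 3)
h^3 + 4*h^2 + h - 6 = (h - 1)*(h + 2)*(h + 3)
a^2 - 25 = (a - 5)*(a + 5)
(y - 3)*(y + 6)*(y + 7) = y^3 + 10*y^2 + 3*y - 126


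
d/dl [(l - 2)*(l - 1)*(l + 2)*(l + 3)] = 4*l^3 + 6*l^2 - 14*l - 8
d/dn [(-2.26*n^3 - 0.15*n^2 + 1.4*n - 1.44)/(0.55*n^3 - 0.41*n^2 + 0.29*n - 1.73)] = (1.0091*n^4 - 2.8508*n^3 + 14.6359*n^2 - 0.6618*n - 2.0044)/(0.3025*n^6 - 0.451*n^5 + 0.4871*n^4 - 2.1408*n^3 + 1.5027*n^2 - 1.0034*n + 2.9929)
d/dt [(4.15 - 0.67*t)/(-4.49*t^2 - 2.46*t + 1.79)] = (-3.0083*t^2 + 37.267*t + 9.0097)/(20.1601*t^4 + 22.0908*t^3 - 10.0226*t^2 - 8.8068*t + 3.2041)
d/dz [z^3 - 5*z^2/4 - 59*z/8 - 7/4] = 3*z^2 - 5*z/2 - 59/8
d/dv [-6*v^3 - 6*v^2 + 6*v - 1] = -18*v^2 - 12*v + 6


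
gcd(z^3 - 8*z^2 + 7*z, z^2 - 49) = z - 7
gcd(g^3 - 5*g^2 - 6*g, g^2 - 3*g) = g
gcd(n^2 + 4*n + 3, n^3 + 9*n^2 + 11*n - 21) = n + 3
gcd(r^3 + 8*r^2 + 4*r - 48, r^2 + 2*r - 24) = r + 6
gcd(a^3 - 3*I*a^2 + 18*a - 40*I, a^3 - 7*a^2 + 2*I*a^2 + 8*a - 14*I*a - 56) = a^2 + 2*I*a + 8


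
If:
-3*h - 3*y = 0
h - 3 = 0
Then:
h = 3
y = -3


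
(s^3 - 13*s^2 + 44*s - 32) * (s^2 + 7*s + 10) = s^5 - 6*s^4 - 37*s^3 + 146*s^2 + 216*s - 320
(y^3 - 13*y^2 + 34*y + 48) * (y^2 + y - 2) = y^5 - 12*y^4 + 19*y^3 + 108*y^2 - 20*y - 96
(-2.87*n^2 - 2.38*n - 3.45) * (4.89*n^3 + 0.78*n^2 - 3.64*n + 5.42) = -14.0343*n^5 - 13.8768*n^4 - 8.2801*n^3 - 9.5832*n^2 - 0.341599999999998*n - 18.699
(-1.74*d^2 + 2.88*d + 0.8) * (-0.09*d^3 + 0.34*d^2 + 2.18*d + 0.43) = 0.1566*d^5 - 0.8508*d^4 - 2.886*d^3 + 5.8022*d^2 + 2.9824*d + 0.344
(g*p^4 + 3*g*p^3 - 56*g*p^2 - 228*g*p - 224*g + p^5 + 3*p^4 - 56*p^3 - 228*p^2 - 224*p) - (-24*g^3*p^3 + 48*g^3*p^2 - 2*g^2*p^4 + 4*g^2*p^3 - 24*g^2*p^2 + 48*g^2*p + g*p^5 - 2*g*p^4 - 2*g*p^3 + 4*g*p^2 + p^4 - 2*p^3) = 24*g^3*p^3 - 48*g^3*p^2 + 2*g^2*p^4 - 4*g^2*p^3 + 24*g^2*p^2 - 48*g^2*p - g*p^5 + 3*g*p^4 + 5*g*p^3 - 60*g*p^2 - 228*g*p - 224*g + p^5 + 2*p^4 - 54*p^3 - 228*p^2 - 224*p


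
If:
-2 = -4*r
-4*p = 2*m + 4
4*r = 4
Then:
No Solution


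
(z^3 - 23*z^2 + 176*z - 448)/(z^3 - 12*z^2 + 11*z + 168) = (z - 8)/(z + 3)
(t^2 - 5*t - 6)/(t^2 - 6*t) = (t + 1)/t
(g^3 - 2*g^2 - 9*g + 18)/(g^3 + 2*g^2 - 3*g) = (g^2 - 5*g + 6)/(g*(g - 1))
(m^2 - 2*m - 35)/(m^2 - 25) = (m - 7)/(m - 5)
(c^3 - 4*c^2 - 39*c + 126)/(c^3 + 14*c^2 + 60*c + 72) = (c^2 - 10*c + 21)/(c^2 + 8*c + 12)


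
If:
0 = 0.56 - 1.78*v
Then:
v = 0.31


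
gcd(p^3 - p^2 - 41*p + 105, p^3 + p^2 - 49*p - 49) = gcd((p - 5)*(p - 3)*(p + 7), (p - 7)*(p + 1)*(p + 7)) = p + 7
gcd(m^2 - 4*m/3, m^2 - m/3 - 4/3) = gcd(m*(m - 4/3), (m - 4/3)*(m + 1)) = m - 4/3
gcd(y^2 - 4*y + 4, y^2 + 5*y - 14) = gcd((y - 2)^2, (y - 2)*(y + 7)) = y - 2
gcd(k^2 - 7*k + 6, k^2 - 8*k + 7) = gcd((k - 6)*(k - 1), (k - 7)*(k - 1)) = k - 1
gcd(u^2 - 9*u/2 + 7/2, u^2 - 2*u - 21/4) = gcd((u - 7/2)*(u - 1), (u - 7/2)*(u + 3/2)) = u - 7/2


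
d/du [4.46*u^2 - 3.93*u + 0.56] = 8.92*u - 3.93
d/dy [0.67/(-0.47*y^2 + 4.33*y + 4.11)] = (0.6298*y - 2.9011)/(-0.47*y^2 + 4.33*y + 4.11)^2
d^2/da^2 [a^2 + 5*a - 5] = 2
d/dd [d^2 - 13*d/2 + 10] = 2*d - 13/2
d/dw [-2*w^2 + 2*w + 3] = 2 - 4*w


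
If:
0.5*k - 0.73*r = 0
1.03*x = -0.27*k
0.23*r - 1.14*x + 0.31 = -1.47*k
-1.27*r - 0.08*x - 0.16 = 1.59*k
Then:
No Solution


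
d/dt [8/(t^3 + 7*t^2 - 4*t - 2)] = 8*(-3*t^2 - 14*t + 4)/(t^3 + 7*t^2 - 4*t - 2)^2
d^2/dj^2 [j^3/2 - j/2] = 3*j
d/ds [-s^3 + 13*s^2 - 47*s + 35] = -3*s^2 + 26*s - 47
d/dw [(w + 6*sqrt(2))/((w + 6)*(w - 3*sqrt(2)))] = ((w + 6)*(w - 3*sqrt(2)) - (w + 6)*(w + 6*sqrt(2)) - (w - 3*sqrt(2))*(w + 6*sqrt(2)))/((w + 6)^2*(w - 3*sqrt(2))^2)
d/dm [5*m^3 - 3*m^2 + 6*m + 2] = 15*m^2 - 6*m + 6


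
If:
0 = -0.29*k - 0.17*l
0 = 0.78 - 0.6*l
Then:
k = -0.76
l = 1.30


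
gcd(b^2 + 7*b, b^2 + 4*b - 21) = b + 7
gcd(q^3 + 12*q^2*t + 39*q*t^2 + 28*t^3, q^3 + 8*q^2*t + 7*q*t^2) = q^2 + 8*q*t + 7*t^2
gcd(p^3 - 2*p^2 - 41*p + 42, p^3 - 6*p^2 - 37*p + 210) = p^2 - p - 42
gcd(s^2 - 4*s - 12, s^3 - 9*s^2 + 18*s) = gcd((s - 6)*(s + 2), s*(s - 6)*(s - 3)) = s - 6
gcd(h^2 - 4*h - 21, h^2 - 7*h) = h - 7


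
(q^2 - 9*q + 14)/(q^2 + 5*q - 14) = (q - 7)/(q + 7)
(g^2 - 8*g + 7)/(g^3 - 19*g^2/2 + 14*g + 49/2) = 2*(g - 1)/(2*g^2 - 5*g - 7)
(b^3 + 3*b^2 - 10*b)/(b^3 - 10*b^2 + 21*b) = (b^2 + 3*b - 10)/(b^2 - 10*b + 21)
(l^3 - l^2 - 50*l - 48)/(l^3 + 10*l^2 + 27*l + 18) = (l - 8)/(l + 3)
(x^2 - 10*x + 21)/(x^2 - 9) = (x - 7)/(x + 3)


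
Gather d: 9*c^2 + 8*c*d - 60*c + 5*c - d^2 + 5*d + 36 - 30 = 9*c^2 - 55*c - d^2 + d*(8*c + 5) + 6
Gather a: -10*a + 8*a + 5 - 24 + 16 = -2*a - 3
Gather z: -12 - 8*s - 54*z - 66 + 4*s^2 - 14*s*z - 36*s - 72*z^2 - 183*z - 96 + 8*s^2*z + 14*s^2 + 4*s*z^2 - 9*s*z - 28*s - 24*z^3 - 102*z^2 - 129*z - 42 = 18*s^2 - 72*s - 24*z^3 + z^2*(4*s - 174) + z*(8*s^2 - 23*s - 366) - 216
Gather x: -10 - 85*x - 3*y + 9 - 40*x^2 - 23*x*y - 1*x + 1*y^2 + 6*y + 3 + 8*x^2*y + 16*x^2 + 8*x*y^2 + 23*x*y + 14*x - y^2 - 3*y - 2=x^2*(8*y - 24) + x*(8*y^2 - 72)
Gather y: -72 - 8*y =-8*y - 72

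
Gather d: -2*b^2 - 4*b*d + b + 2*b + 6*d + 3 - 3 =-2*b^2 + 3*b + d*(6 - 4*b)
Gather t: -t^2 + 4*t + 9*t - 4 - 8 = -t^2 + 13*t - 12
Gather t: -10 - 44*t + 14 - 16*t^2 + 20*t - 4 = -16*t^2 - 24*t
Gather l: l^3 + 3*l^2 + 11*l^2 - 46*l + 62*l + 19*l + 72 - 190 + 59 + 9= l^3 + 14*l^2 + 35*l - 50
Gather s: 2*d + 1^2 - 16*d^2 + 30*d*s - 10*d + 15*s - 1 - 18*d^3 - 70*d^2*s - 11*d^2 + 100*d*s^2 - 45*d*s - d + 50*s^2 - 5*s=-18*d^3 - 27*d^2 - 9*d + s^2*(100*d + 50) + s*(-70*d^2 - 15*d + 10)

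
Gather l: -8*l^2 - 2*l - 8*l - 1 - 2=-8*l^2 - 10*l - 3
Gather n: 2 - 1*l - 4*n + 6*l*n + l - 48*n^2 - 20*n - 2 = -48*n^2 + n*(6*l - 24)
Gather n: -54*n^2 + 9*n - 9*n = -54*n^2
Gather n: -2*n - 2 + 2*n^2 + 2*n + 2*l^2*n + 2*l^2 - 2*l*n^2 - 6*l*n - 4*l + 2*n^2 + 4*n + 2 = 2*l^2 - 4*l + n^2*(4 - 2*l) + n*(2*l^2 - 6*l + 4)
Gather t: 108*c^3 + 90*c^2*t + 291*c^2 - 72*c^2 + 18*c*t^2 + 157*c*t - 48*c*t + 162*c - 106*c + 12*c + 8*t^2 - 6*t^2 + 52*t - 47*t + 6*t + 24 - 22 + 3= 108*c^3 + 219*c^2 + 68*c + t^2*(18*c + 2) + t*(90*c^2 + 109*c + 11) + 5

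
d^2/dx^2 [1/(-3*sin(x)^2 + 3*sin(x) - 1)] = 3*(12*sin(x)^4 - 9*sin(x)^3 - 19*sin(x)^2 + 19*sin(x) - 4)/(3*sin(x)^2 - 3*sin(x) + 1)^3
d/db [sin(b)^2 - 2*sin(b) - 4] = 2*(sin(b) - 1)*cos(b)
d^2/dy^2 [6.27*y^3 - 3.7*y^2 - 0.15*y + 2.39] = 37.62*y - 7.4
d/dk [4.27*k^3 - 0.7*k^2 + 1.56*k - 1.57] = 12.81*k^2 - 1.4*k + 1.56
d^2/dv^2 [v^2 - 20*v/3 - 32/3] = 2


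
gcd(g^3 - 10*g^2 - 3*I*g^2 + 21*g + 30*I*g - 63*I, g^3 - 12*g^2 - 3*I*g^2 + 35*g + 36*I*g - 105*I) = g^2 + g*(-7 - 3*I) + 21*I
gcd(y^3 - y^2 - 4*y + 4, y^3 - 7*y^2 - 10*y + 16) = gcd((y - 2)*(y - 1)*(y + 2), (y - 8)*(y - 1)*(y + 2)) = y^2 + y - 2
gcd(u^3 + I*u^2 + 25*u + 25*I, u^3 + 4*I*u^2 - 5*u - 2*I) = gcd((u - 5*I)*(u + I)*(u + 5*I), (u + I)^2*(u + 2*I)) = u + I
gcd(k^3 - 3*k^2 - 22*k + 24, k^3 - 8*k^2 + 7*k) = k - 1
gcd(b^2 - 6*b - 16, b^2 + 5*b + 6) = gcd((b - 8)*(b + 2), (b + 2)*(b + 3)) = b + 2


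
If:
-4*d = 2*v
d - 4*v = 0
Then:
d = 0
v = 0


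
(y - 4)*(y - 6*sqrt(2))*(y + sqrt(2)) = y^3 - 5*sqrt(2)*y^2 - 4*y^2 - 12*y + 20*sqrt(2)*y + 48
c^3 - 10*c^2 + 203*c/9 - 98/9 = (c - 7)*(c - 7/3)*(c - 2/3)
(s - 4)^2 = s^2 - 8*s + 16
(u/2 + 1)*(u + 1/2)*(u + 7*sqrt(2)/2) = u^3/2 + 5*u^2/4 + 7*sqrt(2)*u^2/4 + u/2 + 35*sqrt(2)*u/8 + 7*sqrt(2)/4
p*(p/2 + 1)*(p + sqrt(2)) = p^3/2 + sqrt(2)*p^2/2 + p^2 + sqrt(2)*p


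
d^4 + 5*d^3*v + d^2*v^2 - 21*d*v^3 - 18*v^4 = (d - 2*v)*(d + v)*(d + 3*v)^2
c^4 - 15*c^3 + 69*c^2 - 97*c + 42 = (c - 7)*(c - 6)*(c - 1)^2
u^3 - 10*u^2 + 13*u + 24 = (u - 8)*(u - 3)*(u + 1)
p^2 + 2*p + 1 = (p + 1)^2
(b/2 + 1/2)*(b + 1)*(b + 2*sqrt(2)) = b^3/2 + b^2 + sqrt(2)*b^2 + b/2 + 2*sqrt(2)*b + sqrt(2)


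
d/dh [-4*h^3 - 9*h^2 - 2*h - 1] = -12*h^2 - 18*h - 2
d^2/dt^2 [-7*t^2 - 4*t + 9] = -14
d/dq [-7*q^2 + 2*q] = 2 - 14*q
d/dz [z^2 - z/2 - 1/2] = 2*z - 1/2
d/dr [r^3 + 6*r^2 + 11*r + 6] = 3*r^2 + 12*r + 11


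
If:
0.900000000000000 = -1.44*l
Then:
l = -0.62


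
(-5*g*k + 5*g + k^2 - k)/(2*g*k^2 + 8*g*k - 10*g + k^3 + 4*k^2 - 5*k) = (-5*g + k)/(2*g*k + 10*g + k^2 + 5*k)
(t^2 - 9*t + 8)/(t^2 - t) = (t - 8)/t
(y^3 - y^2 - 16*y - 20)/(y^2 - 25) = (y^2 + 4*y + 4)/(y + 5)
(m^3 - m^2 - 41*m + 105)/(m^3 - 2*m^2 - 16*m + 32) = (m^3 - m^2 - 41*m + 105)/(m^3 - 2*m^2 - 16*m + 32)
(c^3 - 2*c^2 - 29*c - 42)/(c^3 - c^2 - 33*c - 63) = (c + 2)/(c + 3)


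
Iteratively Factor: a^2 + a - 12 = (a - 3)*(a + 4)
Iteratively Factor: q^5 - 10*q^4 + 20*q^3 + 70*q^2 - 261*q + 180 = (q - 3)*(q^4 - 7*q^3 - q^2 + 67*q - 60) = (q - 3)*(q - 1)*(q^3 - 6*q^2 - 7*q + 60) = (q - 3)*(q - 1)*(q + 3)*(q^2 - 9*q + 20) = (q - 5)*(q - 3)*(q - 1)*(q + 3)*(q - 4)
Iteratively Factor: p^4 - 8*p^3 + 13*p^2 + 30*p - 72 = (p + 2)*(p^3 - 10*p^2 + 33*p - 36) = (p - 4)*(p + 2)*(p^2 - 6*p + 9) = (p - 4)*(p - 3)*(p + 2)*(p - 3)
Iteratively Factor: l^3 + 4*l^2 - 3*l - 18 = (l + 3)*(l^2 + l - 6) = (l + 3)^2*(l - 2)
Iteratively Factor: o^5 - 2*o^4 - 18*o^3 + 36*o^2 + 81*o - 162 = (o - 3)*(o^4 + o^3 - 15*o^2 - 9*o + 54) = (o - 3)*(o + 3)*(o^3 - 2*o^2 - 9*o + 18) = (o - 3)*(o + 3)^2*(o^2 - 5*o + 6) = (o - 3)*(o - 2)*(o + 3)^2*(o - 3)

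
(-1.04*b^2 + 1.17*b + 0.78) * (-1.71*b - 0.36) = 1.7784*b^3 - 1.6263*b^2 - 1.755*b - 0.2808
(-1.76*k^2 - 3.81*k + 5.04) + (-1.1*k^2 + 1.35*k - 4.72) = -2.86*k^2 - 2.46*k + 0.32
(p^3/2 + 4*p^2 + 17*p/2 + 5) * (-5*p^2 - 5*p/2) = -5*p^5/2 - 85*p^4/4 - 105*p^3/2 - 185*p^2/4 - 25*p/2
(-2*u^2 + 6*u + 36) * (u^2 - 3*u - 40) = -2*u^4 + 12*u^3 + 98*u^2 - 348*u - 1440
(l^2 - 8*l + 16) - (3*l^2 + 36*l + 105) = -2*l^2 - 44*l - 89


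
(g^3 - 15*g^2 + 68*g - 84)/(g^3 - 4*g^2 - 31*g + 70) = (g - 6)/(g + 5)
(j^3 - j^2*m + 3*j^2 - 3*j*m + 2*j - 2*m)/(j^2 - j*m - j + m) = (j^2 + 3*j + 2)/(j - 1)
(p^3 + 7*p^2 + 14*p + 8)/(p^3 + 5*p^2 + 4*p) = (p + 2)/p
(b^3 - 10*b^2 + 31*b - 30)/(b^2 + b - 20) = (b^3 - 10*b^2 + 31*b - 30)/(b^2 + b - 20)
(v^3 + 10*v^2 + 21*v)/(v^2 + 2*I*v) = (v^2 + 10*v + 21)/(v + 2*I)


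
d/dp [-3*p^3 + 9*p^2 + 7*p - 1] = -9*p^2 + 18*p + 7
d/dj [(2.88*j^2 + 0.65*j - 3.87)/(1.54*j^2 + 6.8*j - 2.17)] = (18.583*j^2 - 0.579599999999997*j + 24.9055)/(2.3716*j^4 + 20.944*j^3 + 39.5564*j^2 - 29.512*j + 4.7089)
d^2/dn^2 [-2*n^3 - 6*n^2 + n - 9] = -12*n - 12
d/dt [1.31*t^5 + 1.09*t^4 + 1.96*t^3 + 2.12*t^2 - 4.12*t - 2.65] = 6.55*t^4 + 4.36*t^3 + 5.88*t^2 + 4.24*t - 4.12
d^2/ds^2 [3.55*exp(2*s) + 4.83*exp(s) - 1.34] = (14.2*exp(s) + 4.83)*exp(s)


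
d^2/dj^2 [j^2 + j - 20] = 2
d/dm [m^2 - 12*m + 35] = 2*m - 12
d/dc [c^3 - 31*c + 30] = 3*c^2 - 31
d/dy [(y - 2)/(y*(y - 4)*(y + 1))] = (-2*y^3 + 9*y^2 - 12*y - 8)/(y^2*(y^4 - 6*y^3 + y^2 + 24*y + 16))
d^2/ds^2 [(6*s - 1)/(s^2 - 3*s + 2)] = 2*((19 - 18*s)*(s^2 - 3*s + 2) + (2*s - 3)^2*(6*s - 1))/(s^2 - 3*s + 2)^3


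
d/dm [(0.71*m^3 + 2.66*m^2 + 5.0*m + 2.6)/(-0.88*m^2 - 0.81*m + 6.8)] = (-0.6248*m^4 - 1.1502*m^3 + 16.7294*m^2 + 40.752*m + 36.106)/(0.7744*m^4 + 1.4256*m^3 - 11.3119*m^2 - 11.016*m + 46.24)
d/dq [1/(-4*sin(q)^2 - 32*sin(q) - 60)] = (sin(q) + 4)*cos(q)/(2*(sin(q)^2 + 8*sin(q) + 15)^2)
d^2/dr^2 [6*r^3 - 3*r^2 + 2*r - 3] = 36*r - 6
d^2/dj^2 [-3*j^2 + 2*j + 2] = -6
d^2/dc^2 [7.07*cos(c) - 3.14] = -7.07*cos(c)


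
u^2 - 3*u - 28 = (u - 7)*(u + 4)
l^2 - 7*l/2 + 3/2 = (l - 3)*(l - 1/2)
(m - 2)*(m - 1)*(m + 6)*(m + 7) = m^4 + 10*m^3 + 5*m^2 - 100*m + 84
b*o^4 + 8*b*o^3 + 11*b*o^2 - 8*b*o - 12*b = (o - 1)*(o + 2)*(o + 6)*(b*o + b)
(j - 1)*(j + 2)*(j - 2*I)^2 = j^4 + j^3 - 4*I*j^3 - 6*j^2 - 4*I*j^2 - 4*j + 8*I*j + 8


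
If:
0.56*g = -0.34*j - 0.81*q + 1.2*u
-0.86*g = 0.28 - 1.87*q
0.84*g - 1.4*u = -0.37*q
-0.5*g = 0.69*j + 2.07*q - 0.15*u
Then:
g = -0.13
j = -0.19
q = 0.09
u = -0.05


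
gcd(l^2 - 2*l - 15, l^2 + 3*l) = l + 3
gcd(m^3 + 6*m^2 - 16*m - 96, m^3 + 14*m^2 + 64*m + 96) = m^2 + 10*m + 24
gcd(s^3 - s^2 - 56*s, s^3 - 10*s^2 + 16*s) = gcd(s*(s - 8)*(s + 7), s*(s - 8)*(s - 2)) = s^2 - 8*s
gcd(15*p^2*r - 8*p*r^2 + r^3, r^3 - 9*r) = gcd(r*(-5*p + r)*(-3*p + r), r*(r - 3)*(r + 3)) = r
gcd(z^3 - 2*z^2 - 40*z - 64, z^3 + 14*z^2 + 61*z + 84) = z + 4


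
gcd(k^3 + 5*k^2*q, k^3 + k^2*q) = k^2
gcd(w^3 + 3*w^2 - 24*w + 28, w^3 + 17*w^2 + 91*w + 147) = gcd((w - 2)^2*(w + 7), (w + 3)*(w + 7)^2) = w + 7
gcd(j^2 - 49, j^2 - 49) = j^2 - 49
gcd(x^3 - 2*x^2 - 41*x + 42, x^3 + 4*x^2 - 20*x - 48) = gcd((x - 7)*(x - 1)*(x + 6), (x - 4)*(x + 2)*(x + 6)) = x + 6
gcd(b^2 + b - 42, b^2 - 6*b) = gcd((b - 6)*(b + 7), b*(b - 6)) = b - 6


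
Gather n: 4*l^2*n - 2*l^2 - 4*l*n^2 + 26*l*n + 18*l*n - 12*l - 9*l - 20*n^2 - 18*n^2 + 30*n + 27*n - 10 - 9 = -2*l^2 - 21*l + n^2*(-4*l - 38) + n*(4*l^2 + 44*l + 57) - 19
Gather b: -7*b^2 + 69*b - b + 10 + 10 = -7*b^2 + 68*b + 20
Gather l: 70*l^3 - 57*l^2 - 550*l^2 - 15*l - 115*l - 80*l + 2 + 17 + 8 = 70*l^3 - 607*l^2 - 210*l + 27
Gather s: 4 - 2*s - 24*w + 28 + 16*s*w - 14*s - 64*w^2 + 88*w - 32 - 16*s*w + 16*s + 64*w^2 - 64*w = 0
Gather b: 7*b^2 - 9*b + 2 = 7*b^2 - 9*b + 2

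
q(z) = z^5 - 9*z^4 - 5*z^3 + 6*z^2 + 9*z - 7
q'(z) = 5*z^4 - 36*z^3 - 15*z^2 + 12*z + 9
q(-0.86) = -12.52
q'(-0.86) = 13.22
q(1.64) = -51.40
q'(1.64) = -134.29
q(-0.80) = -11.81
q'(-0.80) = 10.28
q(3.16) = -658.74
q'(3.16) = -740.26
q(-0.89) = -12.94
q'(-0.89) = 14.95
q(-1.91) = -112.66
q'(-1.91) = 248.75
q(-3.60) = -1844.68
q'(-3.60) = 2290.82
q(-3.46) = -1544.96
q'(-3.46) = 1995.68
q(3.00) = -547.00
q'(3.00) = -657.00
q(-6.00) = -18205.00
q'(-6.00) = 13653.00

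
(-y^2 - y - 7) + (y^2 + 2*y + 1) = y - 6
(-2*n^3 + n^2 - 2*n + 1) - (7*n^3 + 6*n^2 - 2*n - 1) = -9*n^3 - 5*n^2 + 2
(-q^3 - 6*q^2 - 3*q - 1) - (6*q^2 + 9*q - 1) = -q^3 - 12*q^2 - 12*q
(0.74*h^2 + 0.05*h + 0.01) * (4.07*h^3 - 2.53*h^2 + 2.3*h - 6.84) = 3.0118*h^5 - 1.6687*h^4 + 1.6162*h^3 - 4.9719*h^2 - 0.319*h - 0.0684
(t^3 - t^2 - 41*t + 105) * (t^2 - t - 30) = t^5 - 2*t^4 - 70*t^3 + 176*t^2 + 1125*t - 3150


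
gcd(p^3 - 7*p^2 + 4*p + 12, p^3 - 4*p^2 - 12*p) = p - 6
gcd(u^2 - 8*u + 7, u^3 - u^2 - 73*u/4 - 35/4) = 1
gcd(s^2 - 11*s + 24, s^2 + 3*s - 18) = s - 3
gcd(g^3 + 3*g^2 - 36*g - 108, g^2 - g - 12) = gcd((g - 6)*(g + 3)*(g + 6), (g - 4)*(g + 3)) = g + 3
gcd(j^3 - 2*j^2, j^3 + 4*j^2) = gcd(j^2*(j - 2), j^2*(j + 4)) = j^2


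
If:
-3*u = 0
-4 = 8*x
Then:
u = 0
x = -1/2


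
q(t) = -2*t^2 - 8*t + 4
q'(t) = -4*t - 8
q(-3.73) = 6.01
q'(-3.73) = 6.92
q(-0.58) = 7.97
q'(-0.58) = -5.68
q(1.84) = -17.49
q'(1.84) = -15.36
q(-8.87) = -82.39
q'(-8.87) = 27.48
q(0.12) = 3.01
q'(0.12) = -8.48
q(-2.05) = 12.00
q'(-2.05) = 0.20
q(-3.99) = 4.08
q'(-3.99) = 7.96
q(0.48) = -0.30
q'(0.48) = -9.92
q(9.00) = -230.00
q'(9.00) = -44.00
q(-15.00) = -326.00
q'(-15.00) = 52.00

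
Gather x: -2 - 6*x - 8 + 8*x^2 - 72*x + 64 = 8*x^2 - 78*x + 54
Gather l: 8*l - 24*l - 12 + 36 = 24 - 16*l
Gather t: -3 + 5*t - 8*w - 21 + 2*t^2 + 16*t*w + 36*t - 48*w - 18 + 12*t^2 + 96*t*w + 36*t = 14*t^2 + t*(112*w + 77) - 56*w - 42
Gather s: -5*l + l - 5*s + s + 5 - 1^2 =-4*l - 4*s + 4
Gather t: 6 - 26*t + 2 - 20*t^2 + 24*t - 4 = -20*t^2 - 2*t + 4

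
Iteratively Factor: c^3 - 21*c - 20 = (c + 1)*(c^2 - c - 20) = (c - 5)*(c + 1)*(c + 4)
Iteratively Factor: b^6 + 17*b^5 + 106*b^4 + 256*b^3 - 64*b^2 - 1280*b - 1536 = (b + 3)*(b^5 + 14*b^4 + 64*b^3 + 64*b^2 - 256*b - 512) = (b - 2)*(b + 3)*(b^4 + 16*b^3 + 96*b^2 + 256*b + 256) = (b - 2)*(b + 3)*(b + 4)*(b^3 + 12*b^2 + 48*b + 64) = (b - 2)*(b + 3)*(b + 4)^2*(b^2 + 8*b + 16) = (b - 2)*(b + 3)*(b + 4)^3*(b + 4)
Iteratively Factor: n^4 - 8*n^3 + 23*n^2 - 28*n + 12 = (n - 1)*(n^3 - 7*n^2 + 16*n - 12) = (n - 2)*(n - 1)*(n^2 - 5*n + 6) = (n - 2)^2*(n - 1)*(n - 3)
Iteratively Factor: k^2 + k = (k)*(k + 1)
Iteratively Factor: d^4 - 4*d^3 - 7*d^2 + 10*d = (d + 2)*(d^3 - 6*d^2 + 5*d) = (d - 5)*(d + 2)*(d^2 - d) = d*(d - 5)*(d + 2)*(d - 1)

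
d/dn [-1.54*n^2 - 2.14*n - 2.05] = -3.08*n - 2.14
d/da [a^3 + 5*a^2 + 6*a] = 3*a^2 + 10*a + 6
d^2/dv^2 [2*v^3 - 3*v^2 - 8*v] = 12*v - 6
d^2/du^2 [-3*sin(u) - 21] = 3*sin(u)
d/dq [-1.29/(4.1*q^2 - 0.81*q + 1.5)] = (10.578*q - 1.0449)/(4.1*q^2 - 0.81*q + 1.5)^2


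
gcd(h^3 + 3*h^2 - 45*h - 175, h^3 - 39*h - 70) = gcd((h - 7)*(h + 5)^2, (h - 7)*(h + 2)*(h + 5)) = h^2 - 2*h - 35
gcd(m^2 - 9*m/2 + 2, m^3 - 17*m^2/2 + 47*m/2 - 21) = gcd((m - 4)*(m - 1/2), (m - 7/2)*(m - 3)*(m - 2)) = 1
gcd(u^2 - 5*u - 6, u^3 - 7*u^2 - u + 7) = u + 1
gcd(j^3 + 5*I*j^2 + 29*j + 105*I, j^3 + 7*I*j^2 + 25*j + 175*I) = j^2 + 2*I*j + 35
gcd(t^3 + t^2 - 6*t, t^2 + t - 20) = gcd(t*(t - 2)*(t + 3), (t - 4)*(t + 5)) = 1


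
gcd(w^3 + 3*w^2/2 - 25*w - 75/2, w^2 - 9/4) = w + 3/2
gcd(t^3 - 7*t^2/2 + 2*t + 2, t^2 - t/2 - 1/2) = t + 1/2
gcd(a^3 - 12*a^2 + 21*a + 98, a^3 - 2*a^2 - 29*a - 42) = a^2 - 5*a - 14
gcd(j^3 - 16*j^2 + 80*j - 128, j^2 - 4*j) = j - 4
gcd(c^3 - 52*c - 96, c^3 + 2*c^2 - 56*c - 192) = c^2 - 2*c - 48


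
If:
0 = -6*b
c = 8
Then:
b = 0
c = 8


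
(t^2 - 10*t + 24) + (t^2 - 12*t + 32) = 2*t^2 - 22*t + 56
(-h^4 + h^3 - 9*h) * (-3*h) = 3*h^5 - 3*h^4 + 27*h^2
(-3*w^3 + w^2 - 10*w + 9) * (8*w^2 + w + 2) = -24*w^5 + 5*w^4 - 85*w^3 + 64*w^2 - 11*w + 18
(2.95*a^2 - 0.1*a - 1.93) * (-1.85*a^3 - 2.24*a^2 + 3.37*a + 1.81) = -5.4575*a^5 - 6.423*a^4 + 13.736*a^3 + 9.3257*a^2 - 6.6851*a - 3.4933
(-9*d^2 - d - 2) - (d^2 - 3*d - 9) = -10*d^2 + 2*d + 7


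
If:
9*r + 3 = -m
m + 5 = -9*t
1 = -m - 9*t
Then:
No Solution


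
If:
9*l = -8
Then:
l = -8/9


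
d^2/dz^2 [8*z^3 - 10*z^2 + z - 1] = 48*z - 20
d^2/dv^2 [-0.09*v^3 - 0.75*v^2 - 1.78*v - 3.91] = -0.54*v - 1.5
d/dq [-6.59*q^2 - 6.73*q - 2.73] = -13.18*q - 6.73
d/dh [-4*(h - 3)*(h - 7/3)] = 64/3 - 8*h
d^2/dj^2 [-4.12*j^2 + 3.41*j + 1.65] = -8.24000000000000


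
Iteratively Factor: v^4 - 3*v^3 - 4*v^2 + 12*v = (v - 3)*(v^3 - 4*v) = v*(v - 3)*(v^2 - 4) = v*(v - 3)*(v + 2)*(v - 2)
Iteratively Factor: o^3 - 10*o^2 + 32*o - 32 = (o - 4)*(o^2 - 6*o + 8) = (o - 4)*(o - 2)*(o - 4)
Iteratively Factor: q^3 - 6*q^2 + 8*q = (q)*(q^2 - 6*q + 8) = q*(q - 4)*(q - 2)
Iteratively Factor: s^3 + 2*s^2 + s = (s + 1)*(s^2 + s) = (s + 1)^2*(s)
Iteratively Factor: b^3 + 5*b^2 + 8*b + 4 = (b + 1)*(b^2 + 4*b + 4) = (b + 1)*(b + 2)*(b + 2)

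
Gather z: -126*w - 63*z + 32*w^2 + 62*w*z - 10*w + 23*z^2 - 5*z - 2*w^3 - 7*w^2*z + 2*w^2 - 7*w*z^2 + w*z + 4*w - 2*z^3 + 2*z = -2*w^3 + 34*w^2 - 132*w - 2*z^3 + z^2*(23 - 7*w) + z*(-7*w^2 + 63*w - 66)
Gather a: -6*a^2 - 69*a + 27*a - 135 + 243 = -6*a^2 - 42*a + 108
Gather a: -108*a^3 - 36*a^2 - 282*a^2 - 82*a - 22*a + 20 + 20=-108*a^3 - 318*a^2 - 104*a + 40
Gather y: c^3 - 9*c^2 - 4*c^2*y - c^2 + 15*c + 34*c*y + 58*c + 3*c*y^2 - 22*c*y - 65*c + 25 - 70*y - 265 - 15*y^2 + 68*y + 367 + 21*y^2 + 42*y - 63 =c^3 - 10*c^2 + 8*c + y^2*(3*c + 6) + y*(-4*c^2 + 12*c + 40) + 64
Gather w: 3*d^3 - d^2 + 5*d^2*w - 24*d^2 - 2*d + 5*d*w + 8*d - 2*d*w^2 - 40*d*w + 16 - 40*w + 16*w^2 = 3*d^3 - 25*d^2 + 6*d + w^2*(16 - 2*d) + w*(5*d^2 - 35*d - 40) + 16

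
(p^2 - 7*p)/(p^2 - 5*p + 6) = p*(p - 7)/(p^2 - 5*p + 6)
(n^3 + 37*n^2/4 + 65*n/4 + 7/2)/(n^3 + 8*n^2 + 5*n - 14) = (n + 1/4)/(n - 1)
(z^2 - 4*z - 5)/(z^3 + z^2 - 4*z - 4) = (z - 5)/(z^2 - 4)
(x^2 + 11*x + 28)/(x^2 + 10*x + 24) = (x + 7)/(x + 6)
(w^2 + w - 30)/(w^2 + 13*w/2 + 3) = 2*(w - 5)/(2*w + 1)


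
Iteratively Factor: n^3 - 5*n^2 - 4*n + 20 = (n + 2)*(n^2 - 7*n + 10) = (n - 5)*(n + 2)*(n - 2)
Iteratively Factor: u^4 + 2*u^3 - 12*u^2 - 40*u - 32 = (u + 2)*(u^3 - 12*u - 16) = (u - 4)*(u + 2)*(u^2 + 4*u + 4) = (u - 4)*(u + 2)^2*(u + 2)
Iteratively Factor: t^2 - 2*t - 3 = (t - 3)*(t + 1)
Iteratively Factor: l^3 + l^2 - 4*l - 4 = (l - 2)*(l^2 + 3*l + 2) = (l - 2)*(l + 1)*(l + 2)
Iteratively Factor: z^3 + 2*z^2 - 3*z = (z - 1)*(z^2 + 3*z) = z*(z - 1)*(z + 3)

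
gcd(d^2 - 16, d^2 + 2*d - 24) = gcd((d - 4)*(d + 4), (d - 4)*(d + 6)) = d - 4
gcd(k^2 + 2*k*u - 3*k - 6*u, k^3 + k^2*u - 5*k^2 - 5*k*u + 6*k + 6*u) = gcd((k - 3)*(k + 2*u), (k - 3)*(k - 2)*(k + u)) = k - 3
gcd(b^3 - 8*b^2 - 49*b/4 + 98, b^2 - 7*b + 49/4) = b - 7/2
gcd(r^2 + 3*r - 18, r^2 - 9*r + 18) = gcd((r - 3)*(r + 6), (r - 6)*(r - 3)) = r - 3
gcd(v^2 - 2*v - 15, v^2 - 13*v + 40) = v - 5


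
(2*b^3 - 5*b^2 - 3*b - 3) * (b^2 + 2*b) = 2*b^5 - b^4 - 13*b^3 - 9*b^2 - 6*b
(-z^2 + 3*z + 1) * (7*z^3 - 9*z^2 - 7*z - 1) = -7*z^5 + 30*z^4 - 13*z^3 - 29*z^2 - 10*z - 1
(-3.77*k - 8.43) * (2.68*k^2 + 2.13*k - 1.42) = -10.1036*k^3 - 30.6225*k^2 - 12.6025*k + 11.9706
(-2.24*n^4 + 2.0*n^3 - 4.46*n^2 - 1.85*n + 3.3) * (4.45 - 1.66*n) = 3.7184*n^5 - 13.288*n^4 + 16.3036*n^3 - 16.776*n^2 - 13.7105*n + 14.685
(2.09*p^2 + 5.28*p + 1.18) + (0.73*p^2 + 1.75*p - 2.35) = 2.82*p^2 + 7.03*p - 1.17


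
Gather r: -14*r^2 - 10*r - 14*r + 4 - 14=-14*r^2 - 24*r - 10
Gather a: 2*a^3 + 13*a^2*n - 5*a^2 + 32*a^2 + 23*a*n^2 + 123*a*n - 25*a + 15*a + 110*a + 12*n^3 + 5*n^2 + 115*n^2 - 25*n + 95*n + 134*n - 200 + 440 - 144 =2*a^3 + a^2*(13*n + 27) + a*(23*n^2 + 123*n + 100) + 12*n^3 + 120*n^2 + 204*n + 96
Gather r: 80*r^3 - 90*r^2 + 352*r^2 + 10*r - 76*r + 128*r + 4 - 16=80*r^3 + 262*r^2 + 62*r - 12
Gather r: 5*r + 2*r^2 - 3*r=2*r^2 + 2*r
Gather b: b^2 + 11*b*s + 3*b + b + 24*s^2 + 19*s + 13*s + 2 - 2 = b^2 + b*(11*s + 4) + 24*s^2 + 32*s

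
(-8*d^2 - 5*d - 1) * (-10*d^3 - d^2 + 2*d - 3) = 80*d^5 + 58*d^4 - d^3 + 15*d^2 + 13*d + 3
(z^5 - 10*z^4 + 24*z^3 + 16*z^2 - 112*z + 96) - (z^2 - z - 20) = z^5 - 10*z^4 + 24*z^3 + 15*z^2 - 111*z + 116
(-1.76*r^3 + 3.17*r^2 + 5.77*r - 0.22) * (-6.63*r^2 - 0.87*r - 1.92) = 11.6688*r^5 - 19.4859*r^4 - 37.6338*r^3 - 9.6477*r^2 - 10.887*r + 0.4224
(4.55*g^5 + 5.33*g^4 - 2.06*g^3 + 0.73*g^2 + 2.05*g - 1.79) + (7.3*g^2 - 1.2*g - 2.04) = 4.55*g^5 + 5.33*g^4 - 2.06*g^3 + 8.03*g^2 + 0.85*g - 3.83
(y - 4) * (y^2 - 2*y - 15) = y^3 - 6*y^2 - 7*y + 60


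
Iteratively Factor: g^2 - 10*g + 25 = (g - 5)*(g - 5)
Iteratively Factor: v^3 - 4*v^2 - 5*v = (v + 1)*(v^2 - 5*v) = (v - 5)*(v + 1)*(v)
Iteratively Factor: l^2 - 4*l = (l)*(l - 4)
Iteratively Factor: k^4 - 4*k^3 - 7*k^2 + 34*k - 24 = (k - 2)*(k^3 - 2*k^2 - 11*k + 12) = (k - 2)*(k + 3)*(k^2 - 5*k + 4) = (k - 2)*(k - 1)*(k + 3)*(k - 4)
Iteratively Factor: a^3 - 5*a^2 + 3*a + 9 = (a - 3)*(a^2 - 2*a - 3) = (a - 3)^2*(a + 1)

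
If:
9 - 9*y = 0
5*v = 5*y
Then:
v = 1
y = 1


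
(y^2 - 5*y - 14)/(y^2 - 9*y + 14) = (y + 2)/(y - 2)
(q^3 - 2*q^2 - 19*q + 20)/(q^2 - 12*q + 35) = (q^2 + 3*q - 4)/(q - 7)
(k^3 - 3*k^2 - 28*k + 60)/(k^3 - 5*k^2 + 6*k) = (k^2 - k - 30)/(k*(k - 3))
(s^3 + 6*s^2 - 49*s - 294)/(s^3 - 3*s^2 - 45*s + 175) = (s^2 - s - 42)/(s^2 - 10*s + 25)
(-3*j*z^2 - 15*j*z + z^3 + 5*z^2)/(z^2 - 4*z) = (-3*j*z - 15*j + z^2 + 5*z)/(z - 4)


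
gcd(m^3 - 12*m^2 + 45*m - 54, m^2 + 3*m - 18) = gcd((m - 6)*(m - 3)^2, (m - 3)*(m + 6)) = m - 3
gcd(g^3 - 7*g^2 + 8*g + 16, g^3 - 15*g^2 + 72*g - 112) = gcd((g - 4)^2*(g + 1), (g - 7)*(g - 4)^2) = g^2 - 8*g + 16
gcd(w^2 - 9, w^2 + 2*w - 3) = w + 3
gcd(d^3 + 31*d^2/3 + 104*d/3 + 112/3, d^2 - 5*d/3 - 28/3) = d + 7/3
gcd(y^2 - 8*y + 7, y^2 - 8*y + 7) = y^2 - 8*y + 7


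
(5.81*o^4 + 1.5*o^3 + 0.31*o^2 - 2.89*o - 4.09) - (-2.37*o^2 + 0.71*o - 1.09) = 5.81*o^4 + 1.5*o^3 + 2.68*o^2 - 3.6*o - 3.0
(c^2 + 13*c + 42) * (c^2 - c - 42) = c^4 + 12*c^3 - 13*c^2 - 588*c - 1764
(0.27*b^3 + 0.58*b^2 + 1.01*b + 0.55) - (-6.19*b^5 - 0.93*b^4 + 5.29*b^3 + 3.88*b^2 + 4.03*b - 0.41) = 6.19*b^5 + 0.93*b^4 - 5.02*b^3 - 3.3*b^2 - 3.02*b + 0.96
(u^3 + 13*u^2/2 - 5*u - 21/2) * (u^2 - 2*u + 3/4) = u^5 + 9*u^4/2 - 69*u^3/4 + 35*u^2/8 + 69*u/4 - 63/8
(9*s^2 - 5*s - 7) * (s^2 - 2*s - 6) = 9*s^4 - 23*s^3 - 51*s^2 + 44*s + 42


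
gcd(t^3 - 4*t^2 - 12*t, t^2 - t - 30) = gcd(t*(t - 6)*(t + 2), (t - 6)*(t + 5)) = t - 6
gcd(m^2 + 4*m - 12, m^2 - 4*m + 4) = m - 2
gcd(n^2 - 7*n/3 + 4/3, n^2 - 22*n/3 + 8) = n - 4/3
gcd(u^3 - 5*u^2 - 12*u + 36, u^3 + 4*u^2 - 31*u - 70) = 1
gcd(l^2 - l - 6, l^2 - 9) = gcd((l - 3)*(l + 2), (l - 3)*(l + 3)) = l - 3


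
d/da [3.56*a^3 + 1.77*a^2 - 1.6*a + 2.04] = 10.68*a^2 + 3.54*a - 1.6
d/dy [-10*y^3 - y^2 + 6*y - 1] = -30*y^2 - 2*y + 6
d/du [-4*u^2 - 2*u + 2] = -8*u - 2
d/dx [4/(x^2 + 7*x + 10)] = 4*(-2*x - 7)/(x^2 + 7*x + 10)^2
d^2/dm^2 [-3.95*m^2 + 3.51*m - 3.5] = -7.90000000000000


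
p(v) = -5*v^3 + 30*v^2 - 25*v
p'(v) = -15*v^2 + 60*v - 25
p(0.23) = -4.22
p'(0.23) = -11.99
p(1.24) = 5.59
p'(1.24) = 26.34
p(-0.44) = 17.23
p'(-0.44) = -54.30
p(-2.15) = 242.12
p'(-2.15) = -223.34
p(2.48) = 46.25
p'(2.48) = 31.54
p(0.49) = -5.64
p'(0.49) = 0.80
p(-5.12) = 1585.52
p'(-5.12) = -725.42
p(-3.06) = 500.67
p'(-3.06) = -349.05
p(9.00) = -1440.00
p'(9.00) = -700.00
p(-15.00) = 24000.00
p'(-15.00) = -4300.00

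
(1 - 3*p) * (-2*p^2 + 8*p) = 6*p^3 - 26*p^2 + 8*p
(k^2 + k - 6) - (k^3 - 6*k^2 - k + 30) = -k^3 + 7*k^2 + 2*k - 36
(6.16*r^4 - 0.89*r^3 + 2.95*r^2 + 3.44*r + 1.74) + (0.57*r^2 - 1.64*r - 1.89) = 6.16*r^4 - 0.89*r^3 + 3.52*r^2 + 1.8*r - 0.15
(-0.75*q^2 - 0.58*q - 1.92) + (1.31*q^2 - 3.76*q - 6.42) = 0.56*q^2 - 4.34*q - 8.34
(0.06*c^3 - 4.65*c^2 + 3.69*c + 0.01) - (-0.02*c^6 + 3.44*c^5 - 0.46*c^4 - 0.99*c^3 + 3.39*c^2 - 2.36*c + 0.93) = 0.02*c^6 - 3.44*c^5 + 0.46*c^4 + 1.05*c^3 - 8.04*c^2 + 6.05*c - 0.92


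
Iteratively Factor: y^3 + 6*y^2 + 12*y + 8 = (y + 2)*(y^2 + 4*y + 4) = (y + 2)^2*(y + 2)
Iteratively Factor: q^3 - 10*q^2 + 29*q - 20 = (q - 1)*(q^2 - 9*q + 20) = (q - 5)*(q - 1)*(q - 4)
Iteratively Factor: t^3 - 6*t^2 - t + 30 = (t + 2)*(t^2 - 8*t + 15) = (t - 5)*(t + 2)*(t - 3)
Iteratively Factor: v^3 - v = (v - 1)*(v^2 + v) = (v - 1)*(v + 1)*(v)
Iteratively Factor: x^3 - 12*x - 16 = (x + 2)*(x^2 - 2*x - 8) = (x - 4)*(x + 2)*(x + 2)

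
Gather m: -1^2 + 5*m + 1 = 5*m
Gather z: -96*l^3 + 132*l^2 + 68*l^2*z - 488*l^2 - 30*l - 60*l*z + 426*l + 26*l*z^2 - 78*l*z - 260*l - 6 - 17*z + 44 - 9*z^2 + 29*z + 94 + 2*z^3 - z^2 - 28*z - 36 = -96*l^3 - 356*l^2 + 136*l + 2*z^3 + z^2*(26*l - 10) + z*(68*l^2 - 138*l - 16) + 96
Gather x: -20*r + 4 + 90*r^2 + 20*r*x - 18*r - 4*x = 90*r^2 - 38*r + x*(20*r - 4) + 4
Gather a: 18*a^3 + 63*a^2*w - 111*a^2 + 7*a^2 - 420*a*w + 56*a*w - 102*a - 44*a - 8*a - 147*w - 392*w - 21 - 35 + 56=18*a^3 + a^2*(63*w - 104) + a*(-364*w - 154) - 539*w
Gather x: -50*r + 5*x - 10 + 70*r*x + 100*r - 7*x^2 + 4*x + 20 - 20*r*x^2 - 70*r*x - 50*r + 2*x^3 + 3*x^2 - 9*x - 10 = 2*x^3 + x^2*(-20*r - 4)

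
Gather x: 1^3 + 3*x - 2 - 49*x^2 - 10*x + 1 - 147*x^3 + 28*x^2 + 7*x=-147*x^3 - 21*x^2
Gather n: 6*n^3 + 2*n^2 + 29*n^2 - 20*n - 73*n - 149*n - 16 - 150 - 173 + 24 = 6*n^3 + 31*n^2 - 242*n - 315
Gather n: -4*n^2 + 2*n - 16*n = -4*n^2 - 14*n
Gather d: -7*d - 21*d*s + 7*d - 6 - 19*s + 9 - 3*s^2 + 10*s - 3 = -21*d*s - 3*s^2 - 9*s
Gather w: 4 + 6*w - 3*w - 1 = 3*w + 3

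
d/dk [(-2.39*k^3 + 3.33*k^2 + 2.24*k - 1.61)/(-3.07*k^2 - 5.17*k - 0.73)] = (7.3373*k^4 + 24.7126*k^3 - 5.1052*k^2 - 14.7472*k - 9.9589)/(9.4249*k^4 + 31.7438*k^3 + 31.2111*k^2 + 7.5482*k + 0.5329)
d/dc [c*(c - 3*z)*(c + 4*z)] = 3*c^2 + 2*c*z - 12*z^2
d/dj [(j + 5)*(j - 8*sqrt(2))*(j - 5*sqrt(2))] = 3*j^2 - 26*sqrt(2)*j + 10*j - 65*sqrt(2) + 80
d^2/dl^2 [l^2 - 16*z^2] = 2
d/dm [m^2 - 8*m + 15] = 2*m - 8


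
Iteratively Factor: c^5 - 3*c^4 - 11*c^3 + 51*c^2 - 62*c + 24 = (c - 2)*(c^4 - c^3 - 13*c^2 + 25*c - 12) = (c - 2)*(c - 1)*(c^3 - 13*c + 12) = (c - 2)*(c - 1)*(c + 4)*(c^2 - 4*c + 3) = (c - 2)*(c - 1)^2*(c + 4)*(c - 3)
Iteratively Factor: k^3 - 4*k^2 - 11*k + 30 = (k - 5)*(k^2 + k - 6) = (k - 5)*(k + 3)*(k - 2)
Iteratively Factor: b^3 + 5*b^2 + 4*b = (b + 4)*(b^2 + b) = (b + 1)*(b + 4)*(b)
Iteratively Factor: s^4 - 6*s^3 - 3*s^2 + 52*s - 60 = (s - 2)*(s^3 - 4*s^2 - 11*s + 30) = (s - 5)*(s - 2)*(s^2 + s - 6) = (s - 5)*(s - 2)*(s + 3)*(s - 2)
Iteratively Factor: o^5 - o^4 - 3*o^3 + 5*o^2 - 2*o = (o - 1)*(o^4 - 3*o^2 + 2*o) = o*(o - 1)*(o^3 - 3*o + 2) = o*(o - 1)^2*(o^2 + o - 2) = o*(o - 1)^3*(o + 2)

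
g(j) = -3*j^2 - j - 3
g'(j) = -6*j - 1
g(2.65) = -26.72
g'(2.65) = -16.90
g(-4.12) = -49.80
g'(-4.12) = 23.72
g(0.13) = -3.18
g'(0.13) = -1.78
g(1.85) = -15.12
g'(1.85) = -12.10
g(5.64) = -104.07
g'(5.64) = -34.84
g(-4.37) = -55.92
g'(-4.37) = 25.22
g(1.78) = -14.29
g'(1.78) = -11.68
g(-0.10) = -2.93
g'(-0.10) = -0.40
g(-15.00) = -663.00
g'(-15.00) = 89.00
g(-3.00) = -27.00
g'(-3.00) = 17.00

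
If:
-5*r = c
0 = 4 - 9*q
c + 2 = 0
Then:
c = -2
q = 4/9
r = 2/5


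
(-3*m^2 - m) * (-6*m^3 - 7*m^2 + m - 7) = 18*m^5 + 27*m^4 + 4*m^3 + 20*m^2 + 7*m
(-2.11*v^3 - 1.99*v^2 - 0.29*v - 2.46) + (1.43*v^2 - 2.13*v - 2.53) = -2.11*v^3 - 0.56*v^2 - 2.42*v - 4.99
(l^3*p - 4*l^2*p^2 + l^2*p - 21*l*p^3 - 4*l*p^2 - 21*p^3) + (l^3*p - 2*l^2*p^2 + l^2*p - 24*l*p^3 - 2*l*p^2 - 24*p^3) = 2*l^3*p - 6*l^2*p^2 + 2*l^2*p - 45*l*p^3 - 6*l*p^2 - 45*p^3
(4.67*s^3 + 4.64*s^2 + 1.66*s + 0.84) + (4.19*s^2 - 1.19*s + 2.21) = 4.67*s^3 + 8.83*s^2 + 0.47*s + 3.05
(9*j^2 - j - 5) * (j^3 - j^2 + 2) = 9*j^5 - 10*j^4 - 4*j^3 + 23*j^2 - 2*j - 10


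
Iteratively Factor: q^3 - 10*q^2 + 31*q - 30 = (q - 3)*(q^2 - 7*q + 10) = (q - 5)*(q - 3)*(q - 2)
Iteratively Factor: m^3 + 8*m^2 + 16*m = (m + 4)*(m^2 + 4*m) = m*(m + 4)*(m + 4)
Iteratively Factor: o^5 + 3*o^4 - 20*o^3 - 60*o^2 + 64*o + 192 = (o + 3)*(o^4 - 20*o^2 + 64) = (o - 2)*(o + 3)*(o^3 + 2*o^2 - 16*o - 32) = (o - 4)*(o - 2)*(o + 3)*(o^2 + 6*o + 8) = (o - 4)*(o - 2)*(o + 2)*(o + 3)*(o + 4)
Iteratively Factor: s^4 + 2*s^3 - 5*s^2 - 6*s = (s + 3)*(s^3 - s^2 - 2*s) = (s - 2)*(s + 3)*(s^2 + s) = (s - 2)*(s + 1)*(s + 3)*(s)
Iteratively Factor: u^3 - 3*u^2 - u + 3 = (u - 3)*(u^2 - 1) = (u - 3)*(u + 1)*(u - 1)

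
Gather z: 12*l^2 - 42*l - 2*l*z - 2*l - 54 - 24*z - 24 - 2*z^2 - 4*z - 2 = 12*l^2 - 44*l - 2*z^2 + z*(-2*l - 28) - 80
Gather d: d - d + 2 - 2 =0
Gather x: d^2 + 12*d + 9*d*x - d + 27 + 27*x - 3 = d^2 + 11*d + x*(9*d + 27) + 24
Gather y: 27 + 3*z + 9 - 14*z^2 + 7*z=-14*z^2 + 10*z + 36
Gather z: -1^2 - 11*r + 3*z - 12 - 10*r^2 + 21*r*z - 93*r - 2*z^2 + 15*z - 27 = -10*r^2 - 104*r - 2*z^2 + z*(21*r + 18) - 40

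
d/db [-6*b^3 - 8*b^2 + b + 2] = -18*b^2 - 16*b + 1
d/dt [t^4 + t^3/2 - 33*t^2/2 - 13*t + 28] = 4*t^3 + 3*t^2/2 - 33*t - 13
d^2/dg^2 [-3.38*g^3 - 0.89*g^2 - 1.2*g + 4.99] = -20.28*g - 1.78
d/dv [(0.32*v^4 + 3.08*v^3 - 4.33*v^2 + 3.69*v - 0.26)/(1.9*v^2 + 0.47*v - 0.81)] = (1.216*v^5 + 6.3032*v^4 + 1.8584*v^3 - 16.5305*v^2 + 8.0026*v - 2.8667)/(3.61*v^4 + 1.786*v^3 - 2.8571*v^2 - 0.7614*v + 0.6561)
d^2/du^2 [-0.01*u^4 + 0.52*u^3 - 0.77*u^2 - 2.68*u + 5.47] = -0.12*u^2 + 3.12*u - 1.54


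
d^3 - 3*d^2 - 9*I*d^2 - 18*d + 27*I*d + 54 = (d - 3)*(d - 6*I)*(d - 3*I)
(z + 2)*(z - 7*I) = z^2 + 2*z - 7*I*z - 14*I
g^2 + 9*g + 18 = (g + 3)*(g + 6)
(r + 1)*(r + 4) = r^2 + 5*r + 4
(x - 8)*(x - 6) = x^2 - 14*x + 48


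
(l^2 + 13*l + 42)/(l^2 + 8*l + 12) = (l + 7)/(l + 2)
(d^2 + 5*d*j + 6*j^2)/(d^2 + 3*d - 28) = (d^2 + 5*d*j + 6*j^2)/(d^2 + 3*d - 28)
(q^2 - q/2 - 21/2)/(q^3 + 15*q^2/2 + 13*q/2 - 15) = (2*q^2 - q - 21)/(2*q^3 + 15*q^2 + 13*q - 30)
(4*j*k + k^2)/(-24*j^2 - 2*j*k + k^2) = -k/(6*j - k)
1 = 1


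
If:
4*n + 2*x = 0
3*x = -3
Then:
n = 1/2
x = -1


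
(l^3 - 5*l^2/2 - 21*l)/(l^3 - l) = (l^2 - 5*l/2 - 21)/(l^2 - 1)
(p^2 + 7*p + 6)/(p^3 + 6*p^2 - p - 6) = 1/(p - 1)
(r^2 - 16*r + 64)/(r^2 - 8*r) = (r - 8)/r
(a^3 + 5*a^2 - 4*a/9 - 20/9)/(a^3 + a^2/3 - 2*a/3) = (3*a^2 + 17*a + 10)/(3*a*(a + 1))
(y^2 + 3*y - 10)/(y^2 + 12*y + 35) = (y - 2)/(y + 7)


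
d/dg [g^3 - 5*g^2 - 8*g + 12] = 3*g^2 - 10*g - 8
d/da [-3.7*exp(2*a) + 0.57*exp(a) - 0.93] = (0.57 - 7.4*exp(a))*exp(a)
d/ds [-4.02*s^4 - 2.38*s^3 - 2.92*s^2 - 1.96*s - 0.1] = -16.08*s^3 - 7.14*s^2 - 5.84*s - 1.96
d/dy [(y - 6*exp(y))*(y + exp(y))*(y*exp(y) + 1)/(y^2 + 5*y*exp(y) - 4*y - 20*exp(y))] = (-(y - 6*exp(y))*(y + exp(y))*(y*exp(y) + 1)*(5*y*exp(y) + 2*y - 15*exp(y) - 4) + ((y + 1)*(y - 6*exp(y))*(y + exp(y))*exp(y) + (y - 6*exp(y))*(y*exp(y) + 1)*(exp(y) + 1) - (y + exp(y))*(y*exp(y) + 1)*(6*exp(y) - 1))*(y^2 + 5*y*exp(y) - 4*y - 20*exp(y)))/(y^2 + 5*y*exp(y) - 4*y - 20*exp(y))^2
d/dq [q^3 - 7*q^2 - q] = 3*q^2 - 14*q - 1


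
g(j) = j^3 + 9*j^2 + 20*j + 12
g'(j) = 3*j^2 + 18*j + 20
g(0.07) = 13.44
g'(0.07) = 21.27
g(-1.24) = -0.87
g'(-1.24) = 2.29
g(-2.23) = 1.07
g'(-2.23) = -5.22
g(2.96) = 175.99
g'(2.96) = 99.56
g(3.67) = 256.05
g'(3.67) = 126.47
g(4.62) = 395.11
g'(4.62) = 167.19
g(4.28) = 340.87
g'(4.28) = 152.00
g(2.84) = 164.30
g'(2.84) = 95.32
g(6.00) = 672.00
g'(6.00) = 236.00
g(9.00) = 1650.00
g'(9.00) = 425.00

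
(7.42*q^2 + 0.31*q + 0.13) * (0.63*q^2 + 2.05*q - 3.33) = 4.6746*q^4 + 15.4063*q^3 - 23.9912*q^2 - 0.7658*q - 0.4329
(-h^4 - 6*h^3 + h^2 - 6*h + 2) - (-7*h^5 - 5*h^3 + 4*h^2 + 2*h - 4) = 7*h^5 - h^4 - h^3 - 3*h^2 - 8*h + 6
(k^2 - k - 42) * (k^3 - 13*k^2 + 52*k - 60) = k^5 - 14*k^4 + 23*k^3 + 434*k^2 - 2124*k + 2520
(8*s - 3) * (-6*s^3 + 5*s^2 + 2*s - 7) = -48*s^4 + 58*s^3 + s^2 - 62*s + 21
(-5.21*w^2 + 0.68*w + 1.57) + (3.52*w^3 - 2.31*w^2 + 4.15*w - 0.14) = 3.52*w^3 - 7.52*w^2 + 4.83*w + 1.43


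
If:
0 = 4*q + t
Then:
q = -t/4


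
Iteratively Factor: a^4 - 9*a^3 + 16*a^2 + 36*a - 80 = (a + 2)*(a^3 - 11*a^2 + 38*a - 40) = (a - 2)*(a + 2)*(a^2 - 9*a + 20) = (a - 4)*(a - 2)*(a + 2)*(a - 5)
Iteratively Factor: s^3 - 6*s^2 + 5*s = (s - 5)*(s^2 - s) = (s - 5)*(s - 1)*(s)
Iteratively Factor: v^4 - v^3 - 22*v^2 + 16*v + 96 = (v + 2)*(v^3 - 3*v^2 - 16*v + 48) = (v - 4)*(v + 2)*(v^2 + v - 12) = (v - 4)*(v + 2)*(v + 4)*(v - 3)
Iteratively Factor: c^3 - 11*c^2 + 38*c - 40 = (c - 5)*(c^2 - 6*c + 8) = (c - 5)*(c - 2)*(c - 4)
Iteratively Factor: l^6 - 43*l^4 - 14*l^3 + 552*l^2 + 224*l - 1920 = (l + 3)*(l^5 - 3*l^4 - 34*l^3 + 88*l^2 + 288*l - 640) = (l - 4)*(l + 3)*(l^4 + l^3 - 30*l^2 - 32*l + 160) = (l - 4)*(l - 2)*(l + 3)*(l^3 + 3*l^2 - 24*l - 80) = (l - 4)*(l - 2)*(l + 3)*(l + 4)*(l^2 - l - 20) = (l - 5)*(l - 4)*(l - 2)*(l + 3)*(l + 4)*(l + 4)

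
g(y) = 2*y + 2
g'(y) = 2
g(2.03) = 6.06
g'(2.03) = 2.00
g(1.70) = 5.40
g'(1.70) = 2.00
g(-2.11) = -2.22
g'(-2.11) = 2.00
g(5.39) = 12.78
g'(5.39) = 2.00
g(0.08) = 2.16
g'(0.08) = 2.00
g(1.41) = 4.82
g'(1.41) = 2.00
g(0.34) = 2.68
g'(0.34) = 2.00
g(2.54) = 7.08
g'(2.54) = 2.00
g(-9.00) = -16.00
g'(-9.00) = 2.00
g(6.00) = 14.00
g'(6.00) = 2.00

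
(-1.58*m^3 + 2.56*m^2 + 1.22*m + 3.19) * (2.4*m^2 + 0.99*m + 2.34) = -3.792*m^5 + 4.5798*m^4 + 1.7652*m^3 + 14.8542*m^2 + 6.0129*m + 7.4646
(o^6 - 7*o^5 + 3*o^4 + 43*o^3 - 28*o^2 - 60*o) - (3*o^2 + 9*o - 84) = o^6 - 7*o^5 + 3*o^4 + 43*o^3 - 31*o^2 - 69*o + 84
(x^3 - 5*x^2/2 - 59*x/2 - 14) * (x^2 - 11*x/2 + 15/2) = x^5 - 8*x^4 - 33*x^3/4 + 259*x^2/2 - 577*x/4 - 105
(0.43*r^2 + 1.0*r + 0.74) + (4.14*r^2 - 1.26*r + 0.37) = 4.57*r^2 - 0.26*r + 1.11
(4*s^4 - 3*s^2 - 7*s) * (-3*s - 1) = -12*s^5 - 4*s^4 + 9*s^3 + 24*s^2 + 7*s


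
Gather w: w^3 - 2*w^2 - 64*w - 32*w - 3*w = w^3 - 2*w^2 - 99*w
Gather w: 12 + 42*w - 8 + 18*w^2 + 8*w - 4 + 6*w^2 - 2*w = 24*w^2 + 48*w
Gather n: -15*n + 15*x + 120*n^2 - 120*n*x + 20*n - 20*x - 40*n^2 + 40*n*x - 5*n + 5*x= 80*n^2 - 80*n*x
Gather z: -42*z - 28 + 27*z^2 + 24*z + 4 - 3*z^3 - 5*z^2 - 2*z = -3*z^3 + 22*z^2 - 20*z - 24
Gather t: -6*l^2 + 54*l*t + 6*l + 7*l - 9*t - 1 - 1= -6*l^2 + 13*l + t*(54*l - 9) - 2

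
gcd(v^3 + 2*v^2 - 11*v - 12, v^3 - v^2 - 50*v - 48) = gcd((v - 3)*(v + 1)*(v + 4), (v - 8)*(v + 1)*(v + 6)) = v + 1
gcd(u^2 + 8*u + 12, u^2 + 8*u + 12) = u^2 + 8*u + 12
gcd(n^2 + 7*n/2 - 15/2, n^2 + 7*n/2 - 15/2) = n^2 + 7*n/2 - 15/2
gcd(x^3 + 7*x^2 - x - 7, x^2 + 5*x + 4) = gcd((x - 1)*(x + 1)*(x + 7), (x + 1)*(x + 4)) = x + 1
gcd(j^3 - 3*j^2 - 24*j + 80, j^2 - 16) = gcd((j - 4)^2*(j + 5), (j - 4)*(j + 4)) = j - 4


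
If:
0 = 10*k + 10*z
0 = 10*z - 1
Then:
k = -1/10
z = 1/10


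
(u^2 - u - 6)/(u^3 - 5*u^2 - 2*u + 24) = 1/(u - 4)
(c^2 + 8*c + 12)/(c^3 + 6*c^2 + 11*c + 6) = (c + 6)/(c^2 + 4*c + 3)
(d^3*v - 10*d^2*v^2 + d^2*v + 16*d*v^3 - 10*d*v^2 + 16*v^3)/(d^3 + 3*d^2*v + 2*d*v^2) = v*(d^3 - 10*d^2*v + d^2 + 16*d*v^2 - 10*d*v + 16*v^2)/(d*(d^2 + 3*d*v + 2*v^2))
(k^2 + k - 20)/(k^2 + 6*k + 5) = (k - 4)/(k + 1)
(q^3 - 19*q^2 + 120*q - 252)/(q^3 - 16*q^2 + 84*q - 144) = (q - 7)/(q - 4)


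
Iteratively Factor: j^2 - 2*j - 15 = (j - 5)*(j + 3)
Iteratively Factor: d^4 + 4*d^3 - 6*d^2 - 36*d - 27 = (d - 3)*(d^3 + 7*d^2 + 15*d + 9) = (d - 3)*(d + 3)*(d^2 + 4*d + 3) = (d - 3)*(d + 3)^2*(d + 1)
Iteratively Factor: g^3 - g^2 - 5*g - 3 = (g + 1)*(g^2 - 2*g - 3) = (g + 1)^2*(g - 3)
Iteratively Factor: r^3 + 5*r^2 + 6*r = (r)*(r^2 + 5*r + 6) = r*(r + 3)*(r + 2)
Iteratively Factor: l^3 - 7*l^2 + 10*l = (l - 2)*(l^2 - 5*l) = (l - 5)*(l - 2)*(l)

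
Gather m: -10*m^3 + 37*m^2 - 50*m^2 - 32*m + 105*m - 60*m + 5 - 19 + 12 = -10*m^3 - 13*m^2 + 13*m - 2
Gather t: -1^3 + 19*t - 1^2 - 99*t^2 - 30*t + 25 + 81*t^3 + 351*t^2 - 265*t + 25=81*t^3 + 252*t^2 - 276*t + 48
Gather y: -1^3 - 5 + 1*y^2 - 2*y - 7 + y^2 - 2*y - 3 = 2*y^2 - 4*y - 16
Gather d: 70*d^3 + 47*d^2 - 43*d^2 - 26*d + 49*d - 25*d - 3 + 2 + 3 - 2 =70*d^3 + 4*d^2 - 2*d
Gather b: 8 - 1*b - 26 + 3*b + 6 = 2*b - 12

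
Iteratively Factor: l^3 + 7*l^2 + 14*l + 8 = (l + 4)*(l^2 + 3*l + 2) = (l + 1)*(l + 4)*(l + 2)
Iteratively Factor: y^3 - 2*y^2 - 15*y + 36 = (y - 3)*(y^2 + y - 12) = (y - 3)^2*(y + 4)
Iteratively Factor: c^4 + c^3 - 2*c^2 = (c + 2)*(c^3 - c^2) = (c - 1)*(c + 2)*(c^2) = c*(c - 1)*(c + 2)*(c)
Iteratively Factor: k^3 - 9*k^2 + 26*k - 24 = (k - 4)*(k^2 - 5*k + 6) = (k - 4)*(k - 2)*(k - 3)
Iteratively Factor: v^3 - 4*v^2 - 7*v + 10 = (v + 2)*(v^2 - 6*v + 5) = (v - 1)*(v + 2)*(v - 5)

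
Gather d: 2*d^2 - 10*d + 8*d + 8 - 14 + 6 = 2*d^2 - 2*d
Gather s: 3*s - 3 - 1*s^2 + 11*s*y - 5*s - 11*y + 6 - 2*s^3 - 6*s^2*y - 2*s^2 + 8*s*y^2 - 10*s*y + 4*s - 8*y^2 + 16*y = -2*s^3 + s^2*(-6*y - 3) + s*(8*y^2 + y + 2) - 8*y^2 + 5*y + 3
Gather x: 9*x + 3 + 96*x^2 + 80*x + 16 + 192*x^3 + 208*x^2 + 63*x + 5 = 192*x^3 + 304*x^2 + 152*x + 24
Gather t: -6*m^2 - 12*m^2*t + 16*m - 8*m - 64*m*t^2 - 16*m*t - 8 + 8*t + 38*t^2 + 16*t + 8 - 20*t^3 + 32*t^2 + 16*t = -6*m^2 + 8*m - 20*t^3 + t^2*(70 - 64*m) + t*(-12*m^2 - 16*m + 40)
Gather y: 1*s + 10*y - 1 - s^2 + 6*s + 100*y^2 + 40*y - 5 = -s^2 + 7*s + 100*y^2 + 50*y - 6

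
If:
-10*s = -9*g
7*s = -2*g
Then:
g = 0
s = 0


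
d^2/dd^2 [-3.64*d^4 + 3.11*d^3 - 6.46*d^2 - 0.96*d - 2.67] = -43.68*d^2 + 18.66*d - 12.92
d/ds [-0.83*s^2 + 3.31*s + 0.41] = 3.31 - 1.66*s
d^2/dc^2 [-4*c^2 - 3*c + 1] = -8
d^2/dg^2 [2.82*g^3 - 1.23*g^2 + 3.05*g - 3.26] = 16.92*g - 2.46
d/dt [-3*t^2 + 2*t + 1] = 2 - 6*t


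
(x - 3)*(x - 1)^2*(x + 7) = x^4 + 2*x^3 - 28*x^2 + 46*x - 21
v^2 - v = v*(v - 1)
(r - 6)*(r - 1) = r^2 - 7*r + 6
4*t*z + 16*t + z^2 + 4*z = (4*t + z)*(z + 4)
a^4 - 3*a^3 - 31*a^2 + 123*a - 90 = (a - 5)*(a - 3)*(a - 1)*(a + 6)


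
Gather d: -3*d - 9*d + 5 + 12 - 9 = 8 - 12*d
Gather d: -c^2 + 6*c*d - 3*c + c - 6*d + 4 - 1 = -c^2 - 2*c + d*(6*c - 6) + 3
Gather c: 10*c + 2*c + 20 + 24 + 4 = 12*c + 48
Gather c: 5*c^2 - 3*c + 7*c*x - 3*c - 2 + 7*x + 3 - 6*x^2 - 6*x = 5*c^2 + c*(7*x - 6) - 6*x^2 + x + 1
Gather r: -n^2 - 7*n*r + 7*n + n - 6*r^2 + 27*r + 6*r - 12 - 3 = -n^2 + 8*n - 6*r^2 + r*(33 - 7*n) - 15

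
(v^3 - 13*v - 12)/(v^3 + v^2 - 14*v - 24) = (v + 1)/(v + 2)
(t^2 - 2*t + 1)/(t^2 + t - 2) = (t - 1)/(t + 2)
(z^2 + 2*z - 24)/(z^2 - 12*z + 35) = (z^2 + 2*z - 24)/(z^2 - 12*z + 35)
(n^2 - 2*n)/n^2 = (n - 2)/n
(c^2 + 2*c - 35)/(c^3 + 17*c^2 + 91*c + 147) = (c - 5)/(c^2 + 10*c + 21)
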